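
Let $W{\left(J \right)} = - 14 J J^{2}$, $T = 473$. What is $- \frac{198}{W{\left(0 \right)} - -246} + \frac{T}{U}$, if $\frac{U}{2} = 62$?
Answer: $\frac{15301}{5084} \approx 3.0096$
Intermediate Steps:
$U = 124$ ($U = 2 \cdot 62 = 124$)
$W{\left(J \right)} = - 14 J^{3}$
$- \frac{198}{W{\left(0 \right)} - -246} + \frac{T}{U} = - \frac{198}{- 14 \cdot 0^{3} - -246} + \frac{473}{124} = - \frac{198}{\left(-14\right) 0 + 246} + 473 \cdot \frac{1}{124} = - \frac{198}{0 + 246} + \frac{473}{124} = - \frac{198}{246} + \frac{473}{124} = \left(-198\right) \frac{1}{246} + \frac{473}{124} = - \frac{33}{41} + \frac{473}{124} = \frac{15301}{5084}$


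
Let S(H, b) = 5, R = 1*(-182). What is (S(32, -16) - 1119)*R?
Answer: 202748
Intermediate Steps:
R = -182
(S(32, -16) - 1119)*R = (5 - 1119)*(-182) = -1114*(-182) = 202748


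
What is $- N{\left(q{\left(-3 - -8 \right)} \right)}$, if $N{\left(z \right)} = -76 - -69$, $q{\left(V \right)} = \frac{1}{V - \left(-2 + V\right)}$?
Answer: $7$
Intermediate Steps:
$q{\left(V \right)} = \frac{1}{2}$
$N{\left(z \right)} = -7$ ($N{\left(z \right)} = -76 + 69 = -7$)
$- N{\left(q{\left(-3 - -8 \right)} \right)} = \left(-1\right) \left(-7\right) = 7$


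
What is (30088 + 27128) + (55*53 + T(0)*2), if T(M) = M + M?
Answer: 60131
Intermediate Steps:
T(M) = 2*M
(30088 + 27128) + (55*53 + T(0)*2) = (30088 + 27128) + (55*53 + (2*0)*2) = 57216 + (2915 + 0*2) = 57216 + (2915 + 0) = 57216 + 2915 = 60131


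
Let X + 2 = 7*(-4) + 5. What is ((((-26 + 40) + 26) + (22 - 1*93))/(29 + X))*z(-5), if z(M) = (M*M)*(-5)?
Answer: 3875/4 ≈ 968.75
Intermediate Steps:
z(M) = -5*M² (z(M) = M²*(-5) = -5*M²)
X = -25 (X = -2 + (7*(-4) + 5) = -2 + (-28 + 5) = -2 - 23 = -25)
((((-26 + 40) + 26) + (22 - 1*93))/(29 + X))*z(-5) = ((((-26 + 40) + 26) + (22 - 1*93))/(29 - 25))*(-5*(-5)²) = (((14 + 26) + (22 - 93))/4)*(-5*25) = ((40 - 71)*(¼))*(-125) = -31*¼*(-125) = -31/4*(-125) = 3875/4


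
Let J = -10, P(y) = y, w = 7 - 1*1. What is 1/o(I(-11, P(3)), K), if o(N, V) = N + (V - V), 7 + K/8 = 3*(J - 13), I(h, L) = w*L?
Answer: 1/18 ≈ 0.055556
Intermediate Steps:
w = 6 (w = 7 - 1 = 6)
I(h, L) = 6*L
K = -608 (K = -56 + 8*(3*(-10 - 13)) = -56 + 8*(3*(-23)) = -56 + 8*(-69) = -56 - 552 = -608)
o(N, V) = N (o(N, V) = N + 0 = N)
1/o(I(-11, P(3)), K) = 1/(6*3) = 1/18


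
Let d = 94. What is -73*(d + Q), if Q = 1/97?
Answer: -665687/97 ≈ -6862.8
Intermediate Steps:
Q = 1/97 ≈ 0.010309
-73*(d + Q) = -73*(94 + 1/97) = -73*9119/97 = -665687/97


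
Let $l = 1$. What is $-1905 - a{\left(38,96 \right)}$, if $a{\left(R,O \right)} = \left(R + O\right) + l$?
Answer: $-2040$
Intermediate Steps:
$a{\left(R,O \right)} = 1 + O + R$ ($a{\left(R,O \right)} = \left(R + O\right) + 1 = \left(O + R\right) + 1 = 1 + O + R$)
$-1905 - a{\left(38,96 \right)} = -1905 - \left(1 + 96 + 38\right) = -1905 - 135 = -2040$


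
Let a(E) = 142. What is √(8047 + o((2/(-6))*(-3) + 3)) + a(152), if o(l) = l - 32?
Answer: 142 + 27*√11 ≈ 231.55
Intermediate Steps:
o(l) = -32 + l
√(8047 + o((2/(-6))*(-3) + 3)) + a(152) = √(8047 + (-32 + ((2/(-6))*(-3) + 3))) + 142 = √(8047 + (-32 + ((2*(-⅙))*(-3) + 3))) + 142 = √(8047 + (-32 + (-⅓*(-3) + 3))) + 142 = √(8047 + (-32 + (1 + 3))) + 142 = √(8047 + (-32 + 4)) + 142 = √(8047 - 28) + 142 = √8019 + 142 = 27*√11 + 142 = 142 + 27*√11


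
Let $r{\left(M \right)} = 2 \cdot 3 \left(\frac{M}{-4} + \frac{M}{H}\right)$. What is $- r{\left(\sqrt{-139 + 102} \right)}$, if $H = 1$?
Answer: $- \frac{9 i \sqrt{37}}{2} \approx - 27.372 i$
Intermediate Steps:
$r{\left(M \right)} = \frac{9 M}{2}$ ($r{\left(M \right)} = 2 \cdot 3 \left(\frac{M}{-4} + \frac{M}{1}\right) = 6 \left(M \left(- \frac{1}{4}\right) + M 1\right) = 6 \left(- \frac{M}{4} + M\right) = 6 \frac{3 M}{4} = \frac{9 M}{2}$)
$- r{\left(\sqrt{-139 + 102} \right)} = - \frac{9 \sqrt{-139 + 102}}{2} = - \frac{9 \sqrt{-37}}{2} = - \frac{9 i \sqrt{37}}{2}$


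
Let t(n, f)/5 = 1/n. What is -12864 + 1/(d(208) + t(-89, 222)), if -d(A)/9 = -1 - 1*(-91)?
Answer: -927430169/72095 ≈ -12864.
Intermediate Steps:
t(n, f) = 5/n
d(A) = -810 (d(A) = -9*(-1 - 1*(-91)) = -9*(-1 + 91) = -9*90 = -810)
-12864 + 1/(d(208) + t(-89, 222)) = -12864 + 1/(-810 + 5/(-89)) = -12864 + 1/(-810 + 5*(-1/89)) = -12864 + 1/(-810 - 5/89) = -12864 + 1/(-72095/89) = -12864 - 89/72095 = -927430169/72095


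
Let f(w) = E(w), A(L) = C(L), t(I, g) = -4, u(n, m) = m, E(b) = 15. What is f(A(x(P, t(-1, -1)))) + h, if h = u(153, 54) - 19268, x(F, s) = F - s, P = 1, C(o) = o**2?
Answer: -19199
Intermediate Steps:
A(L) = L**2
f(w) = 15
h = -19214 (h = 54 - 19268 = -19214)
f(A(x(P, t(-1, -1)))) + h = 15 - 19214 = -19199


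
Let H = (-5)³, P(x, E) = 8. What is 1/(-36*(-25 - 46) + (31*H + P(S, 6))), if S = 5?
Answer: -1/1311 ≈ -0.00076278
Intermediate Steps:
H = -125
1/(-36*(-25 - 46) + (31*H + P(S, 6))) = 1/(-36*(-25 - 46) + (31*(-125) + 8)) = 1/(-36*(-71) + (-3875 + 8)) = 1/(2556 - 3867) = 1/(-1311) = -1/1311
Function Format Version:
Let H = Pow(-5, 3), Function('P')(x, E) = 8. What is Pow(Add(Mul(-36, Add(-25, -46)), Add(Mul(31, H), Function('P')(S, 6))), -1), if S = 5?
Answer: Rational(-1, 1311) ≈ -0.00076278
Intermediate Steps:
H = -125
Pow(Add(Mul(-36, Add(-25, -46)), Add(Mul(31, H), Function('P')(S, 6))), -1) = Pow(Add(Mul(-36, Add(-25, -46)), Add(Mul(31, -125), 8)), -1) = Pow(Add(Mul(-36, -71), Add(-3875, 8)), -1) = Pow(Add(2556, -3867), -1) = Pow(-1311, -1) = Rational(-1, 1311)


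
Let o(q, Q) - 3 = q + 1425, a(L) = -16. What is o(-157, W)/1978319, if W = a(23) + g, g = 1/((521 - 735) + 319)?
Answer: 1271/1978319 ≈ 0.00064246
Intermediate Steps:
g = 1/105 (g = 1/(-214 + 319) = 1/105 ≈ 0.0095238)
W = -1679/105 (W = -16 + 1/105 = -1679/105 ≈ -15.990)
o(q, Q) = 1428 + q (o(q, Q) = 3 + (q + 1425) = 3 + (1425 + q) = 1428 + q)
o(-157, W)/1978319 = (1428 - 157)/1978319 = 1271*(1/1978319) = 1271/1978319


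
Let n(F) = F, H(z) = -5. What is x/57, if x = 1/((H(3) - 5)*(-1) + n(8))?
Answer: 1/1026 ≈ 0.00097466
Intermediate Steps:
x = 1/18 (x = 1/((-5 - 5)*(-1) + 8) = 1/(-10*(-1) + 8) = 1/(10 + 8) = 1/18 ≈ 0.055556)
x/57 = (1/18)/57 = (1/57)*(1/18) = 1/1026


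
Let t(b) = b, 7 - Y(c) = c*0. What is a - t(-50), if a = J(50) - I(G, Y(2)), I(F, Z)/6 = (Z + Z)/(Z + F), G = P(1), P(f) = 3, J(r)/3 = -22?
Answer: -122/5 ≈ -24.400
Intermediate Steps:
Y(c) = 7 (Y(c) = 7 - c*0 = 7 - 1*0 = 7 + 0 = 7)
J(r) = -66 (J(r) = 3*(-22) = -66)
G = 3
I(F, Z) = 12*Z/(F + Z) (I(F, Z) = 6*((Z + Z)/(Z + F)) = 6*((2*Z)/(F + Z)) = 6*(2*Z/(F + Z)) = 12*Z/(F + Z))
a = -372/5 (a = -66 - 12*7/(3 + 7) = -66 - 12*7/10 = -66 - 1*42/5 = -66 - 42/5 = -372/5 ≈ -74.400)
a - t(-50) = -372/5 - 1*(-50) = -372/5 + 50 = -122/5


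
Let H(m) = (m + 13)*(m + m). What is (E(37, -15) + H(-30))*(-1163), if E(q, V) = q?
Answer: -1229291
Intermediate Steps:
H(m) = 2*m*(13 + m) (H(m) = (13 + m)*(2*m) = 2*m*(13 + m))
(E(37, -15) + H(-30))*(-1163) = (37 + 2*(-30)*(13 - 30))*(-1163) = (37 + 2*(-30)*(-17))*(-1163) = (37 + 1020)*(-1163) = 1057*(-1163) = -1229291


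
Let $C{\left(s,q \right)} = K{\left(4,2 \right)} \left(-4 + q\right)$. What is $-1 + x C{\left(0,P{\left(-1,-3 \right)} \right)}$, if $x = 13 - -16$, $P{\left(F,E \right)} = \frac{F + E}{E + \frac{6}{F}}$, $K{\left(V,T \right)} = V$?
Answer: $- \frac{3721}{9} \approx -413.44$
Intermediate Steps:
$P{\left(F,E \right)} = \frac{E + F}{E + \frac{6}{F}}$
$x = 29$ ($x = 13 + 16 = 29$)
$C{\left(s,q \right)} = -16 + 4 q$ ($C{\left(s,q \right)} = 4 \left(-4 + q\right) = -16 + 4 q$)
$-1 + x C{\left(0,P{\left(-1,-3 \right)} \right)} = -1 + 29 \left(-16 + 4 \left(- \frac{-3 - 1}{6 - -3}\right)\right) = -1 + 29 \left(-16 + 4 \left(\left(-1\right) \frac{1}{6 + 3} \left(-4\right)\right)\right) = -1 + 29 \left(-16 + 4 \left(\left(-1\right) \frac{1}{9} \left(-4\right)\right)\right) = -1 + 29 \left(-16 + 4 \cdot \frac{4}{9}\right) = -1 + 29 \left(-16 + \frac{16}{9}\right) = -1 + 29 \left(- \frac{128}{9}\right) = -1 - \frac{3712}{9} = - \frac{3721}{9}$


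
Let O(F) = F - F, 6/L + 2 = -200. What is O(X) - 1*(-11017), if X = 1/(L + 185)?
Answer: 11017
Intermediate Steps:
L = -3/101 (L = 6/(-2 - 200) = 6/(-202) = 6*(-1/202) = -3/101 ≈ -0.029703)
X = 101/18682 (X = 1/(-3/101 + 185) = 1/(18682/101) = 101/18682 ≈ 0.0054063)
O(F) = 0
O(X) - 1*(-11017) = 0 - 1*(-11017) = 0 + 11017 = 11017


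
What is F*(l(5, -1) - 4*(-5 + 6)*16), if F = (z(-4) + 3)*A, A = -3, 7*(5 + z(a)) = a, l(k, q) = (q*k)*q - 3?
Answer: -3348/7 ≈ -478.29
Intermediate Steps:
l(k, q) = -3 + k*q² (l(k, q) = (k*q)*q - 3 = k*q² - 3 = -3 + k*q²)
z(a) = -5 + a/7
F = 54/7 (F = ((-5 + (⅐)*(-4)) + 3)*(-3) = ((-5 - 4/7) + 3)*(-3) = (-39/7 + 3)*(-3) = -18/7*(-3) = 54/7 ≈ 7.7143)
F*(l(5, -1) - 4*(-5 + 6)*16) = 54*((-3 + 5*(-1)²) - 4*(-5 + 6)*16)/7 = 54*((-3 + 5*1) - 4*1*16)/7 = 54*((-3 + 5) - 4*16)/7 = 54*(2 - 64)/7 = (54/7)*(-62) = -3348/7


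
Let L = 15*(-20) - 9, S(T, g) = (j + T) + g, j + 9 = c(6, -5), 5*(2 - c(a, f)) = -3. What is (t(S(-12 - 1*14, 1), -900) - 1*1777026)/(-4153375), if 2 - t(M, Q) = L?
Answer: 355343/830675 ≈ 0.42778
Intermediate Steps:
c(a, f) = 13/5 (c(a, f) = 2 - ⅕*(-3) = 2 + ⅗ = 13/5)
j = -32/5 (j = -9 + 13/5 = -32/5 ≈ -6.4000)
S(T, g) = -32/5 + T + g (S(T, g) = (-32/5 + T) + g = -32/5 + T + g)
L = -309 (L = -300 - 9 = -309)
t(M, Q) = 311 (t(M, Q) = 2 - 1*(-309) = 2 + 309 = 311)
(t(S(-12 - 1*14, 1), -900) - 1*1777026)/(-4153375) = (311 - 1*1777026)/(-4153375) = (311 - 1777026)*(-1/4153375) = -1776715*(-1/4153375) = 355343/830675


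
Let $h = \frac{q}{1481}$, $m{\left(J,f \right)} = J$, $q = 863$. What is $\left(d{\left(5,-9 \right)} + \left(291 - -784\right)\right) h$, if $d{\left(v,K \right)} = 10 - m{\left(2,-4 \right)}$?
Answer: $\frac{934629}{1481} \approx 631.08$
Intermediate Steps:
$h = \frac{863}{1481} \approx 0.58271$
$d{\left(v,K \right)} = 8$ ($d{\left(v,K \right)} = 10 - 2 = 8$)
$\left(d{\left(5,-9 \right)} + \left(291 - -784\right)\right) h = \left(8 + \left(291 - -784\right)\right) \frac{863}{1481} = \left(8 + \left(291 + 784\right)\right) \frac{863}{1481} = \left(8 + 1075\right) \frac{863}{1481} = 1083 \cdot \frac{863}{1481} = \frac{934629}{1481}$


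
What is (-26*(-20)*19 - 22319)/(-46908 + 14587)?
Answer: 12439/32321 ≈ 0.38486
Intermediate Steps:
(-26*(-20)*19 - 22319)/(-46908 + 14587) = (520*19 - 22319)/(-32321) = (9880 - 22319)*(-1/32321) = -12439*(-1/32321) = 12439/32321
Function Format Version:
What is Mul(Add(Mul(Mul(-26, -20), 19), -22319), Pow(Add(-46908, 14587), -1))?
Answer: Rational(12439, 32321) ≈ 0.38486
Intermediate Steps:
Mul(Add(Mul(Mul(-26, -20), 19), -22319), Pow(Add(-46908, 14587), -1)) = Mul(Add(Mul(520, 19), -22319), Pow(-32321, -1)) = Mul(Add(9880, -22319), Rational(-1, 32321)) = Mul(-12439, Rational(-1, 32321)) = Rational(12439, 32321)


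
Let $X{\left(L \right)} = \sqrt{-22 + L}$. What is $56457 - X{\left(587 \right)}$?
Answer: $56457 - \sqrt{565} \approx 56433.0$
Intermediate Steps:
$56457 - X{\left(587 \right)} = 56457 - \sqrt{-22 + 587} = 56457 - \sqrt{565}$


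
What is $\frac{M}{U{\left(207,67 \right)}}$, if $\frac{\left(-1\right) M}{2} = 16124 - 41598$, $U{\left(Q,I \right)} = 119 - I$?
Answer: $\frac{12737}{13} \approx 979.77$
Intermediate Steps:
$M = 50948$ ($M = - 2 \left(16124 - 41598\right) = \left(-2\right) \left(-25474\right) = 50948$)
$\frac{M}{U{\left(207,67 \right)}} = \frac{50948}{119 - 67} = \frac{50948}{52} = 50948 \cdot \frac{1}{52} = \frac{12737}{13}$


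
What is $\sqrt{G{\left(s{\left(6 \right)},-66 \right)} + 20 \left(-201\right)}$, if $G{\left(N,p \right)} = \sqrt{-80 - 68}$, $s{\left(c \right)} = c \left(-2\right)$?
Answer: $\sqrt{-4020 + 2 i \sqrt{37}} \approx 0.09594 + 63.404 i$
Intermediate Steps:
$s{\left(c \right)} = - 2 c$
$G{\left(N,p \right)} = 2 i \sqrt{37}$ ($G{\left(N,p \right)} = \sqrt{-148} = 2 i \sqrt{37}$)
$\sqrt{G{\left(s{\left(6 \right)},-66 \right)} + 20 \left(-201\right)} = \sqrt{2 i \sqrt{37} + 20 \left(-201\right)} = \sqrt{2 i \sqrt{37} - 4020} = \sqrt{-4020 + 2 i \sqrt{37}}$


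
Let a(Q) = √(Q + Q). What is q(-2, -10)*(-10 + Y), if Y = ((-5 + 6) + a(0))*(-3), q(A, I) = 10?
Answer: -130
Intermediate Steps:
a(Q) = √2*√Q (a(Q) = √(2*Q) = √2*√Q)
Y = -3 (Y = ((-5 + 6) + √2*√0)*(-3) = (1 + √2*0)*(-3) = (1 + 0)*(-3) = 1*(-3) = -3)
q(-2, -10)*(-10 + Y) = 10*(-10 - 3) = 10*(-13) = -130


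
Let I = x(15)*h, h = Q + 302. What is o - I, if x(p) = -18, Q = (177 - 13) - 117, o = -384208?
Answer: -377926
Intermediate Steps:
Q = 47 (Q = 164 - 117 = 47)
h = 349 (h = 47 + 302 = 349)
I = -6282 (I = -18*349 = -6282)
o - I = -384208 - 1*(-6282) = -384208 + 6282 = -377926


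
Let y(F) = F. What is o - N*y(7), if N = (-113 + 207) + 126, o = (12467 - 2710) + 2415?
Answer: 10632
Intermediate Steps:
o = 12172 (o = 9757 + 2415 = 12172)
N = 220 (N = 94 + 126 = 220)
o - N*y(7) = 12172 - 220*7 = 12172 - 1*1540 = 12172 - 1540 = 10632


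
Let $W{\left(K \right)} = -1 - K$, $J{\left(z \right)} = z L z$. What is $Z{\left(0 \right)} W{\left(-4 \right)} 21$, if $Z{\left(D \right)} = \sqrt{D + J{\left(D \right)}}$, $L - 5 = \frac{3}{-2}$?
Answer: $0$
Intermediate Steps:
$L = \frac{7}{2}$ ($L = 5 + \frac{3}{-2} = 5 + 3 \left(- \frac{1}{2}\right) = 5 - \frac{3}{2} = \frac{7}{2} \approx 3.5$)
$J{\left(z \right)} = \frac{7 z^{2}}{2}$ ($J{\left(z \right)} = z \frac{7}{2} z = \frac{7 z}{2} z = \frac{7 z^{2}}{2}$)
$Z{\left(D \right)} = \sqrt{D + \frac{7 D^{2}}{2}}$
$Z{\left(0 \right)} W{\left(-4 \right)} 21 = \frac{\sqrt{2} \sqrt{0 \left(2 + 7 \cdot 0\right)}}{2} \left(-1 - -4\right) 21 = \frac{\sqrt{2} \sqrt{0 \left(2 + 0\right)}}{2} \left(-1 + 4\right) 21 = \frac{\sqrt{2} \sqrt{0 \cdot 2}}{2} \cdot 3 \cdot 21 = \frac{\sqrt{2} \sqrt{0}}{2} \cdot 3 \cdot 21 = \frac{1}{2} \sqrt{2} \cdot 0 \cdot 3 \cdot 21 = 0 \cdot 3 \cdot 21 = 0 \cdot 21 = 0$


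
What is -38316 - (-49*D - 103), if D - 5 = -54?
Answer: -40614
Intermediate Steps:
D = -49 (D = 5 - 54 = -49)
-38316 - (-49*D - 103) = -38316 - (-49*(-49) - 103) = -38316 - (2401 - 103) = -38316 - 1*2298 = -38316 - 2298 = -40614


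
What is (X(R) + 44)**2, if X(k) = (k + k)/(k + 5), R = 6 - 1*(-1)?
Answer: 73441/36 ≈ 2040.0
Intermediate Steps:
R = 7 (R = 6 + 1 = 7)
X(k) = 2*k/(5 + k) (X(k) = (2*k)/(5 + k) = 2*k/(5 + k))
(X(R) + 44)**2 = (2*7/(5 + 7) + 44)**2 = (2*7/12 + 44)**2 = (2*7*(1/12) + 44)**2 = (7/6 + 44)**2 = (271/6)**2 = 73441/36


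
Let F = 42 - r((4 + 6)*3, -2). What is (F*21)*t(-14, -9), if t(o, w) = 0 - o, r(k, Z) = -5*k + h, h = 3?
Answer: 55566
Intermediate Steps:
r(k, Z) = 3 - 5*k (r(k, Z) = -5*k + 3 = 3 - 5*k)
t(o, w) = -o
F = 189 (F = 42 - (3 - 5*(4 + 6)*3) = 42 - (3 - 50*3) = 42 - (3 - 5*30) = 42 - (3 - 150) = 42 - 1*(-147) = 42 + 147 = 189)
(F*21)*t(-14, -9) = (189*21)*(-1*(-14)) = 3969*14 = 55566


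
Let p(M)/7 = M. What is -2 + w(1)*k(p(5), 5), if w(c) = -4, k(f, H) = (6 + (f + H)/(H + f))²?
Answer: -198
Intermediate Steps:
p(M) = 7*M
k(f, H) = 49 (k(f, H) = (6 + (H + f)/(H + f))² = (6 + 1)² = 7² = 49)
-2 + w(1)*k(p(5), 5) = -2 - 4*49 = -2 - 196 = -198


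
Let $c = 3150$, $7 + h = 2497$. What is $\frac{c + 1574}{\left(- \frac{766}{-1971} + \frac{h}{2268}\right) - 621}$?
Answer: $- \frac{43451352}{5698285} \approx -7.6253$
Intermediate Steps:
$h = 2490$ ($h = -7 + 2497 = 2490$)
$\frac{c + 1574}{\left(- \frac{766}{-1971} + \frac{h}{2268}\right) - 621} = \frac{3150 + 1574}{\left(- \frac{766}{-1971} + \frac{2490}{2268}\right) - 621} = \frac{4724}{\left(\left(-766\right) \left(- \frac{1}{1971}\right) + 2490 \cdot \frac{1}{2268}\right) - 621} = \frac{4724}{\left(\frac{766}{1971} + \frac{415}{378}\right) - 621} = \frac{4724}{\frac{13673}{9198} - 621} = \frac{4724}{- \frac{5698285}{9198}} = 4724 \left(- \frac{9198}{5698285}\right) = - \frac{43451352}{5698285}$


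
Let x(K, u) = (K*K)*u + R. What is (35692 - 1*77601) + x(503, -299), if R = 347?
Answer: -75691253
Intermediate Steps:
x(K, u) = 347 + u*K**2 (x(K, u) = (K*K)*u + 347 = K**2*u + 347 = u*K**2 + 347 = 347 + u*K**2)
(35692 - 1*77601) + x(503, -299) = (35692 - 1*77601) + (347 - 299*503**2) = (35692 - 77601) + (347 - 299*253009) = -41909 + (347 - 75649691) = -41909 - 75649344 = -75691253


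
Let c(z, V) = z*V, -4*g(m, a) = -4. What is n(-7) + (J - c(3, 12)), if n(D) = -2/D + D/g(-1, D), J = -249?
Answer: -2042/7 ≈ -291.71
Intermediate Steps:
g(m, a) = 1 (g(m, a) = -¼*(-4) = 1)
c(z, V) = V*z
n(D) = D - 2/D (n(D) = -2/D + D/1 = -2/D + D*1 = -2/D + D = D - 2/D)
n(-7) + (J - c(3, 12)) = (-7 - 2/(-7)) + (-249 - 12*3) = (-7 - 2*(-⅐)) + (-249 - 1*36) = (-7 + 2/7) + (-249 - 36) = -47/7 - 285 = -2042/7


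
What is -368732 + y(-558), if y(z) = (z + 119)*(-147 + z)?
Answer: -59237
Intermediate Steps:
y(z) = (-147 + z)*(119 + z) (y(z) = (119 + z)*(-147 + z) = (-147 + z)*(119 + z))
-368732 + y(-558) = -368732 + (-17493 + (-558)² - 28*(-558)) = -368732 + (-17493 + 311364 + 15624) = -368732 + 309495 = -59237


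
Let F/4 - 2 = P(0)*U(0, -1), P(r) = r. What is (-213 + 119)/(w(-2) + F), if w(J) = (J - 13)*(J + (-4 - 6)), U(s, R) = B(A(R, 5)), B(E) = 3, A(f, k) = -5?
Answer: -1/2 ≈ -0.50000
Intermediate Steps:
U(s, R) = 3
w(J) = (-13 + J)*(-10 + J) (w(J) = (-13 + J)*(J - 10) = (-13 + J)*(-10 + J))
F = 8 (F = 8 + 4*(0*3) = 8 + 4*0 = 8 + 0 = 8)
(-213 + 119)/(w(-2) + F) = (-213 + 119)/((130 + (-2)**2 - 23*(-2)) + 8) = -94/((130 + 4 + 46) + 8) = -94/(180 + 8) = -94/188 = -94*1/188 = -1/2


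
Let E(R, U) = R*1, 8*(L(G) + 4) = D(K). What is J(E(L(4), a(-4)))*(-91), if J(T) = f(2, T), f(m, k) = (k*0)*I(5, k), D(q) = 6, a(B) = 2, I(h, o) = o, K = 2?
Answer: 0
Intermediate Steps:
f(m, k) = 0 (f(m, k) = (k*0)*k = 0*k = 0)
L(G) = -13/4 (L(G) = -4 + (1/8)*6 = -4 + 3/4 = -13/4)
E(R, U) = R
J(T) = 0
J(E(L(4), a(-4)))*(-91) = 0*(-91) = 0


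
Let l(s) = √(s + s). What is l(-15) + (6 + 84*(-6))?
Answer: -498 + I*√30 ≈ -498.0 + 5.4772*I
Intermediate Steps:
l(s) = √2*√s (l(s) = √(2*s) = √2*√s)
l(-15) + (6 + 84*(-6)) = √2*√(-15) + (6 + 84*(-6)) = √2*(I*√15) + (6 - 504) = I*√30 - 498 = -498 + I*√30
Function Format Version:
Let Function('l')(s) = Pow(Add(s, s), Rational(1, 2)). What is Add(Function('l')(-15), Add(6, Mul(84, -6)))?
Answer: Add(-498, Mul(I, Pow(30, Rational(1, 2)))) ≈ Add(-498.00, Mul(5.4772, I))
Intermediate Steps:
Function('l')(s) = Mul(Pow(2, Rational(1, 2)), Pow(s, Rational(1, 2))) (Function('l')(s) = Pow(Mul(2, s), Rational(1, 2)) = Mul(Pow(2, Rational(1, 2)), Pow(s, Rational(1, 2))))
Add(Function('l')(-15), Add(6, Mul(84, -6))) = Add(Mul(Pow(2, Rational(1, 2)), Pow(-15, Rational(1, 2))), Add(6, Mul(84, -6))) = Add(Mul(Pow(2, Rational(1, 2)), Mul(I, Pow(15, Rational(1, 2)))), Add(6, -504)) = Add(Mul(I, Pow(30, Rational(1, 2))), -498) = Add(-498, Mul(I, Pow(30, Rational(1, 2))))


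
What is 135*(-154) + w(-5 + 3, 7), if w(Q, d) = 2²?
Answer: -20786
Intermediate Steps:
w(Q, d) = 4
135*(-154) + w(-5 + 3, 7) = 135*(-154) + 4 = -20790 + 4 = -20786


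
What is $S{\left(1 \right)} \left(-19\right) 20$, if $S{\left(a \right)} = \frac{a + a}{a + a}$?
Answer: $-380$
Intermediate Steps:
$S{\left(a \right)} = 1$ ($S{\left(a \right)} = \frac{2 a}{2 a} = 2 a \frac{1}{2 a} = 1$)
$S{\left(1 \right)} \left(-19\right) 20 = 1 \left(-19\right) 20 = \left(-19\right) 20 = -380$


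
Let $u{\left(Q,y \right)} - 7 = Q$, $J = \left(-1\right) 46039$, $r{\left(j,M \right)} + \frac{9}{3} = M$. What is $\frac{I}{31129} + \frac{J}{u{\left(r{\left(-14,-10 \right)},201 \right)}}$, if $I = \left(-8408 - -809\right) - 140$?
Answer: $\frac{1433101597}{186774} \approx 7672.9$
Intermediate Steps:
$r{\left(j,M \right)} = -3 + M$
$J = -46039$
$u{\left(Q,y \right)} = 7 + Q$
$I = -7739$ ($I = \left(-8408 + \left(837 - 28\right)\right) - 140 = \left(-8408 + 809\right) - 140 = -7599 - 140 = -7739$)
$\frac{I}{31129} + \frac{J}{u{\left(r{\left(-14,-10 \right)},201 \right)}} = - \frac{7739}{31129} - \frac{46039}{7 - 13} = \left(-7739\right) \frac{1}{31129} - \frac{46039}{7 - 13} = - \frac{7739}{31129} - \frac{46039}{-6} = - \frac{7739}{31129} - - \frac{46039}{6} = - \frac{7739}{31129} + \frac{46039}{6} = \frac{1433101597}{186774}$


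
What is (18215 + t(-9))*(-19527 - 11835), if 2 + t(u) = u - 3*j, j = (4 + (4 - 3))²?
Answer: -568561698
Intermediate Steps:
j = 25 (j = (4 + 1)² = 5² = 25)
t(u) = -77 + u (t(u) = -2 + (u - 3*25) = -2 + (u - 75) = -2 + (-75 + u) = -77 + u)
(18215 + t(-9))*(-19527 - 11835) = (18215 + (-77 - 9))*(-19527 - 11835) = (18215 - 86)*(-31362) = 18129*(-31362) = -568561698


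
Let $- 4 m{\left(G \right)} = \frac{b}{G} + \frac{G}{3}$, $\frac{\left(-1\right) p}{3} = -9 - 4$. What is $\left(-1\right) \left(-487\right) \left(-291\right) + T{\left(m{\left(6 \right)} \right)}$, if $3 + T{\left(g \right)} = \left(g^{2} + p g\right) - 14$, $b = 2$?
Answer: $- \frac{20412923}{144} \approx -1.4176 \cdot 10^{5}$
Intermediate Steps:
$p = 39$ ($p = - 3 \left(-9 - 4\right) = \left(-3\right) \left(-13\right) = 39$)
$m{\left(G \right)} = - \frac{1}{2 G} - \frac{G}{12}$ ($m{\left(G \right)} = - \frac{\frac{2}{G} + \frac{G}{3}}{4} = - \frac{1}{2 G} - \frac{G}{12}$)
$T{\left(g \right)} = -17 + g^{2} + 39 g$ ($T{\left(g \right)} = -3 - \left(14 - g^{2} - 39 g\right) = -3 + \left(-14 + g^{2} + 39 g\right) = -17 + g^{2} + 39 g$)
$\left(-1\right) \left(-487\right) \left(-291\right) + T{\left(m{\left(6 \right)} \right)} = \left(-1\right) \left(-487\right) \left(-291\right) + \left(-17 + \left(\frac{-6 - 6^{2}}{12 \cdot 6}\right)^{2} + 39 \frac{-6 - 6^{2}}{12 \cdot 6}\right) = 487 \left(-291\right) + \left(-17 + \left(\frac{1}{12} \cdot \frac{1}{6} \left(-6 - 36\right)\right)^{2} + 39 \cdot \frac{1}{12} \cdot \frac{1}{6} \left(-6 - 36\right)\right) = -141717 + \left(-17 + \left(\frac{1}{12} \cdot \frac{1}{6} \left(-6 - 36\right)\right)^{2} + 39 \cdot \frac{1}{12} \cdot \frac{1}{6} \left(-6 - 36\right)\right) = -141717 + \left(-17 + \left(\frac{1}{12} \cdot \frac{1}{6} \left(-42\right)\right)^{2} + 39 \cdot \frac{1}{12} \cdot \frac{1}{6} \left(-42\right)\right) = -141717 + \left(-17 + \left(- \frac{7}{12}\right)^{2} + 39 \left(- \frac{7}{12}\right)\right) = -141717 - \frac{5675}{144} = - \frac{20412923}{144}$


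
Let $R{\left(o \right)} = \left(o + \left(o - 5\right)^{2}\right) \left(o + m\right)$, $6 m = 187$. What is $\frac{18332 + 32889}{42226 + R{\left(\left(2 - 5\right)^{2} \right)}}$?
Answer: $\frac{307326}{259381} \approx 1.1848$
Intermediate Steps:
$m = \frac{187}{6}$ ($m = \frac{1}{6} \cdot 187 = \frac{187}{6} \approx 31.167$)
$R{\left(o \right)} = \left(\frac{187}{6} + o\right) \left(o + \left(-5 + o\right)^{2}\right)$ ($R{\left(o \right)} = \left(o + \left(o - 5\right)^{2}\right) \left(o + \frac{187}{6}\right) = \left(o + \left(-5 + o\right)^{2}\right) \left(\frac{187}{6} + o\right) = \left(\frac{187}{6} + o\right) \left(o + \left(-5 + o\right)^{2}\right)$)
$\frac{18332 + 32889}{42226 + R{\left(\left(2 - 5\right)^{2} \right)}} = \frac{18332 + 32889}{42226 + \left(\frac{4675}{6} + \left(\left(2 - 5\right)^{2}\right)^{3} - \frac{511 \left(2 - 5\right)^{2}}{2} + \frac{133 \left(\left(2 - 5\right)^{2}\right)^{2}}{6}\right)} = \frac{51221}{42226 + \left(\frac{4675}{6} + \left(\left(-3\right)^{2}\right)^{3} - \frac{511 \left(-3\right)^{2}}{2} + \frac{133 \left(\left(-3\right)^{2}\right)^{2}}{6}\right)} = \frac{51221}{42226 + \left(\frac{4675}{6} + 9^{3} - \frac{4599}{2} + \frac{133 \cdot 9^{2}}{6}\right)} = \frac{51221}{42226 + \left(\frac{4675}{6} + 729 - \frac{4599}{2} + \frac{133}{6} \cdot 81\right)} = \frac{51221}{42226 + \left(\frac{4675}{6} + 729 - \frac{4599}{2} + \frac{3591}{2}\right)} = \frac{51221}{42226 + \frac{6025}{6}} = \frac{51221}{\frac{259381}{6}} = 51221 \cdot \frac{6}{259381} = \frac{307326}{259381}$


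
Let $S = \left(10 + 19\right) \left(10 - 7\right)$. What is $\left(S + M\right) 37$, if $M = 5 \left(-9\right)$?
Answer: $1554$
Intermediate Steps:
$M = -45$
$S = 87$ ($S = 29 \cdot 3 = 87$)
$\left(S + M\right) 37 = \left(87 - 45\right) 37 = 42 \cdot 37 = 1554$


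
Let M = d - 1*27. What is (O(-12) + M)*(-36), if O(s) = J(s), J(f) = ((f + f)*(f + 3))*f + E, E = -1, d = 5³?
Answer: 89820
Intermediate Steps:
d = 125
J(f) = -1 + 2*f²*(3 + f) (J(f) = ((f + f)*(f + 3))*f - 1 = ((2*f)*(3 + f))*f - 1 = (2*f*(3 + f))*f - 1 = 2*f²*(3 + f) - 1 = -1 + 2*f²*(3 + f))
O(s) = -1 + 2*s³ + 6*s²
M = 98 (M = 125 - 1*27 = 125 - 27 = 98)
(O(-12) + M)*(-36) = ((-1 + 2*(-12)³ + 6*(-12)²) + 98)*(-36) = ((-1 + 2*(-1728) + 6*144) + 98)*(-36) = ((-1 - 3456 + 864) + 98)*(-36) = (-2593 + 98)*(-36) = -2495*(-36) = 89820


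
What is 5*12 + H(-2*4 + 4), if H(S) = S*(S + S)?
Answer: 92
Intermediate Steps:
H(S) = 2*S**2 (H(S) = S*(2*S) = 2*S**2)
5*12 + H(-2*4 + 4) = 5*12 + 2*(-2*4 + 4)**2 = 60 + 2*(-8 + 4)**2 = 60 + 2*(-4)**2 = 60 + 2*16 = 60 + 32 = 92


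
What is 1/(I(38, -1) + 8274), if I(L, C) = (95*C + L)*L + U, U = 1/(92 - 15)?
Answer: 77/470317 ≈ 0.00016372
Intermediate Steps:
U = 1/77 ≈ 0.012987
I(L, C) = 1/77 + L*(L + 95*C) (I(L, C) = (95*C + L)*L + 1/77 = (L + 95*C)*L + 1/77 = L*(L + 95*C) + 1/77 = 1/77 + L*(L + 95*C))
1/(I(38, -1) + 8274) = 1/((1/77 + 38² + 95*(-1)*38) + 8274) = 1/((1/77 + 1444 - 3610) + 8274) = 1/(-166781/77 + 8274) = 1/(470317/77) = 77/470317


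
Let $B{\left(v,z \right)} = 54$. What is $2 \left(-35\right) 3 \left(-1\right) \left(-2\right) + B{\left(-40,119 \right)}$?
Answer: $-366$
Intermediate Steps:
$2 \left(-35\right) 3 \left(-1\right) \left(-2\right) + B{\left(-40,119 \right)} = 2 \left(-35\right) 3 \left(-1\right) \left(-2\right) + 54 = - 70 \left(\left(-3\right) \left(-2\right)\right) + 54 = \left(-70\right) 6 + 54 = -420 + 54 = -366$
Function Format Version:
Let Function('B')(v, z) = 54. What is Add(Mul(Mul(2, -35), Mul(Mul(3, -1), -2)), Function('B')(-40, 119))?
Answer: -366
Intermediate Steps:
Add(Mul(Mul(2, -35), Mul(Mul(3, -1), -2)), Function('B')(-40, 119)) = Add(Mul(Mul(2, -35), Mul(Mul(3, -1), -2)), 54) = Add(Mul(-70, Mul(-3, -2)), 54) = Add(Mul(-70, 6), 54) = Add(-420, 54) = -366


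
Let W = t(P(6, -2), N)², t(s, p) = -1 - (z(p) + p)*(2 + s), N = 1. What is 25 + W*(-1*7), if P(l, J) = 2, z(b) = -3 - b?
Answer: -822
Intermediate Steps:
t(s, p) = 5 + 3*s (t(s, p) = -1 - ((-3 - p) + p)*(2 + s) = -1 - (-3)*(2 + s) = -1 - (-6 - 3*s) = -1 + (6 + 3*s) = 5 + 3*s)
W = 121 (W = (5 + 3*2)² = (5 + 6)² = 11² = 121)
25 + W*(-1*7) = 25 + 121*(-1*7) = 25 + 121*(-7) = 25 - 847 = -822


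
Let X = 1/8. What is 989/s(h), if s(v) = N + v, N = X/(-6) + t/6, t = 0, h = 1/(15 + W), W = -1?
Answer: 332304/17 ≈ 19547.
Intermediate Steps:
h = 1/14 (h = 1/(15 - 1) = 1/14 ≈ 0.071429)
X = 1/8 (X = 1*(1/8) = 1/8 ≈ 0.12500)
N = -1/48 (N = (1/8)/(-6) + 0/6 = (1/8)*(-1/6) + 0*(1/6) = -1/48 + 0 = -1/48 ≈ -0.020833)
s(v) = -1/48 + v
989/s(h) = 989/(-1/48 + 1/14) = 989/(17/336) = 989*(336/17) = 332304/17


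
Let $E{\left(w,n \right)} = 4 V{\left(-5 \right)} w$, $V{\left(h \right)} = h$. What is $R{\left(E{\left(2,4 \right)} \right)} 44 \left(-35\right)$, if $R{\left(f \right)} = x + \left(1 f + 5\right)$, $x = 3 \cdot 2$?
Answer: $44660$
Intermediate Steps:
$E{\left(w,n \right)} = - 20 w$ ($E{\left(w,n \right)} = 4 \left(-5\right) w = - 20 w$)
$x = 6$
$R{\left(f \right)} = 11 + f$ ($R{\left(f \right)} = 6 + \left(1 f + 5\right) = 6 + \left(f + 5\right) = 6 + \left(5 + f\right) = 11 + f$)
$R{\left(E{\left(2,4 \right)} \right)} 44 \left(-35\right) = \left(11 - 40\right) 44 \left(-35\right) = \left(-29\right) 44 \left(-35\right) = \left(-1276\right) \left(-35\right) = 44660$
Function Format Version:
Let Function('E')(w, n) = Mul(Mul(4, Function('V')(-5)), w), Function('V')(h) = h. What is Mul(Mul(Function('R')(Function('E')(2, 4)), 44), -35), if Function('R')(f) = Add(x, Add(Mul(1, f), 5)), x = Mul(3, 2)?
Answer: 44660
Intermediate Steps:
Function('E')(w, n) = Mul(-20, w) (Function('E')(w, n) = Mul(Mul(4, -5), w) = Mul(-20, w))
x = 6
Function('R')(f) = Add(11, f) (Function('R')(f) = Add(6, Add(Mul(1, f), 5)) = Add(6, Add(f, 5)) = Add(6, Add(5, f)) = Add(11, f))
Mul(Mul(Function('R')(Function('E')(2, 4)), 44), -35) = Mul(Mul(Add(11, Mul(-20, 2)), 44), -35) = Mul(Mul(Add(11, -40), 44), -35) = Mul(Mul(-29, 44), -35) = Mul(-1276, -35) = 44660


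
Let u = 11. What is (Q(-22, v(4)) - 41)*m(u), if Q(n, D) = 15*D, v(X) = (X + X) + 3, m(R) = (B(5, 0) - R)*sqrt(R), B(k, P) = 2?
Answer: -1116*sqrt(11) ≈ -3701.4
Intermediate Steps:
m(R) = sqrt(R)*(2 - R) (m(R) = (2 - R)*sqrt(R) = sqrt(R)*(2 - R))
v(X) = 3 + 2*X (v(X) = 2*X + 3 = 3 + 2*X)
(Q(-22, v(4)) - 41)*m(u) = (15*(3 + 2*4) - 41)*(sqrt(11)*(2 - 1*11)) = (15*(3 + 8) - 41)*(sqrt(11)*(2 - 11)) = (15*11 - 41)*(sqrt(11)*(-9)) = (165 - 41)*(-9*sqrt(11)) = 124*(-9*sqrt(11)) = -1116*sqrt(11)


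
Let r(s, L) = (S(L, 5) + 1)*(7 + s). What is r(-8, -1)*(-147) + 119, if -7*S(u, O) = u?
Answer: 287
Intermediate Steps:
S(u, O) = -u/7
r(s, L) = (1 - L/7)*(7 + s) (r(s, L) = (-L/7 + 1)*(7 + s) = (1 - L/7)*(7 + s))
r(-8, -1)*(-147) + 119 = (7 - 8 - 1*(-1) - ⅐*(-1)*(-8))*(-147) + 119 = (7 - 8 + 1 - 8/7)*(-147) + 119 = -8/7*(-147) + 119 = 168 + 119 = 287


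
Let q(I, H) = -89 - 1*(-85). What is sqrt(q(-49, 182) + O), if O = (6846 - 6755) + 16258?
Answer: sqrt(16345) ≈ 127.85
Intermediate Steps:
q(I, H) = -4 (q(I, H) = -89 + 85 = -4)
O = 16349 (O = 91 + 16258 = 16349)
sqrt(q(-49, 182) + O) = sqrt(-4 + 16349) = sqrt(16345)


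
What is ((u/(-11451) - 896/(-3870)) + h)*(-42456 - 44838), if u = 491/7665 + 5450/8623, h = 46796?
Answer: -44315579775164676235382/10848286863645 ≈ -4.0850e+9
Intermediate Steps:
u = 46008143/66095295 (u = 491*(1/7665) + 5450*(1/8623) = 491/7665 + 5450/8623 = 46008143/66095295 ≈ 0.69609)
((u/(-11451) - 896/(-3870)) + h)*(-42456 - 44838) = (((46008143/66095295)/(-11451) - 896/(-3870)) + 46796)*(-42456 - 44838) = (((46008143/66095295)*(-1/11451) - 896*(-1/3870)) + 46796)*(-87294) = ((-46008143/756857223045 + 448/1935) + 46796)*(-87294) = (7532955781499/32544860590935 + 46796)*(-87294) = (1522976829169175759/32544860590935)*(-87294) = -44315579775164676235382/10848286863645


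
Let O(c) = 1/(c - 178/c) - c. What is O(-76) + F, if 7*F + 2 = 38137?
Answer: 108228667/19593 ≈ 5523.8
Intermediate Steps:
F = 38135/7 (F = -2/7 + (⅐)*38137 = -2/7 + 38137/7 = 38135/7 ≈ 5447.9)
O(-76) + F = -76*(179 - 1*(-76)²)/(-178 + (-76)²) + 38135/7 = -76*(179 - 1*5776)/(-178 + 5776) + 38135/7 = -76*(179 - 5776)/5598 + 38135/7 = -76*1/5598*(-5597) + 38135/7 = 212686/2799 + 38135/7 = 108228667/19593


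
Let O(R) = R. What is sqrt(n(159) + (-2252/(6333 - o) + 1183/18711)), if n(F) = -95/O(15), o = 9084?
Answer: 2*I*sqrt(101089805817)/272349 ≈ 2.3348*I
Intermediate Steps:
n(F) = -19/3 (n(F) = -95/15 = -95*1/15 = -19/3)
sqrt(n(159) + (-2252/(6333 - o) + 1183/18711)) = sqrt(-19/3 + (-2252/(6333 - 1*9084) + 1183/18711)) = sqrt(-19/3 + (-2252/(6333 - 9084) + 1183*(1/18711))) = sqrt(-19/3 + (-2252/(-2751) + 169/2673)) = sqrt(-19/3 + (-2252*(-1/2751) + 169/2673)) = sqrt(-19/3 + (2252/2751 + 169/2673)) = sqrt(-19/3 + 2161505/2451141) = sqrt(-13362388/2451141) = 2*I*sqrt(101089805817)/272349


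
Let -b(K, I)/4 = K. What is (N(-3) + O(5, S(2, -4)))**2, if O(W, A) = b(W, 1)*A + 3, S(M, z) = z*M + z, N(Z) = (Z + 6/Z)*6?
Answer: 45369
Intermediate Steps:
b(K, I) = -4*K
N(Z) = 6*Z + 36/Z
S(M, z) = z + M*z (S(M, z) = M*z + z = z + M*z)
O(W, A) = 3 - 4*A*W (O(W, A) = (-4*W)*A + 3 = -4*A*W + 3 = 3 - 4*A*W)
(N(-3) + O(5, S(2, -4)))**2 = ((6*(-3) + 36/(-3)) + (3 - 4*(-4*(1 + 2))*5))**2 = ((-18 + 36*(-1/3)) + (3 - 4*(-4*3)*5))**2 = ((-18 - 12) + (3 - 4*(-12)*5))**2 = (-30 + (3 + 240))**2 = (-30 + 243)**2 = 213**2 = 45369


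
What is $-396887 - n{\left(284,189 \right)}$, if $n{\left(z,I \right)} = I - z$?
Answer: $-396792$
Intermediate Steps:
$-396887 - n{\left(284,189 \right)} = -396887 - \left(189 - 284\right) = -396887 - -95 = -396887 + 95 = -396792$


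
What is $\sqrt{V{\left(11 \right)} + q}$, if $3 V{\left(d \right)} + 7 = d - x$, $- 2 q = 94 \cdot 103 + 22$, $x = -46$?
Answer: $\frac{i \sqrt{43518}}{3} \approx 69.537 i$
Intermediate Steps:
$q = -4852$ ($q = - \frac{94 \cdot 103 + 22}{2} = - \frac{9682 + 22}{2} = \left(- \frac{1}{2}\right) 9704 = -4852$)
$V{\left(d \right)} = 13 + \frac{d}{3}$ ($V{\left(d \right)} = - \frac{7}{3} + \frac{d - -46}{3} = - \frac{7}{3} + \frac{d + 46}{3} = - \frac{7}{3} + \frac{46 + d}{3} = - \frac{7}{3} + \left(\frac{46}{3} + \frac{d}{3}\right) = 13 + \frac{d}{3}$)
$\sqrt{V{\left(11 \right)} + q} = \sqrt{\left(13 + \frac{1}{3} \cdot 11\right) - 4852} = \sqrt{\left(13 + \frac{11}{3}\right) - 4852} = \sqrt{\frac{50}{3} - 4852} = \sqrt{- \frac{14506}{3}} = \frac{i \sqrt{43518}}{3}$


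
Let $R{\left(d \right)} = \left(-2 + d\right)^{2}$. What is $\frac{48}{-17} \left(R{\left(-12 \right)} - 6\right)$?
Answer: $- \frac{9120}{17} \approx -536.47$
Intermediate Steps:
$\frac{48}{-17} \left(R{\left(-12 \right)} - 6\right) = \frac{48}{-17} \left(\left(-2 - 12\right)^{2} - 6\right) = 48 \left(- \frac{1}{17}\right) \left(\left(-14\right)^{2} - 6\right) = - \frac{48 \left(196 - 6\right)}{17} = \left(- \frac{48}{17}\right) 190 = - \frac{9120}{17}$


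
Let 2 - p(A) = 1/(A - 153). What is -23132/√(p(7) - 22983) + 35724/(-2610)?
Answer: -5954/435 + 23132*I*√19594514/671045 ≈ -13.687 + 152.59*I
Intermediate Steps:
p(A) = 2 - 1/(-153 + A) (p(A) = 2 - 1/(A - 153) = 2 - 1/(-153 + A))
-23132/√(p(7) - 22983) + 35724/(-2610) = -23132/√((-307 + 2*7)/(-153 + 7) - 22983) + 35724/(-2610) = -23132/√((-307 + 14)/(-146) - 22983) + 35724*(-1/2610) = -23132/√(-1/146*(-293) - 22983) - 5954/435 = -23132/√(293/146 - 22983) - 5954/435 = -23132*(-I*√19594514/671045) - 5954/435 = -(-23132)*I*√19594514/671045 - 5954/435 = 23132*I*√19594514/671045 - 5954/435 = -5954/435 + 23132*I*√19594514/671045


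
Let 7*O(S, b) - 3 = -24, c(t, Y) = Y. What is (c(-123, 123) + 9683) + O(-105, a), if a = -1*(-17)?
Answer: 9803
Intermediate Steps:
a = 17
O(S, b) = -3 (O(S, b) = 3/7 + (⅐)*(-24) = 3/7 - 24/7 = -3)
(c(-123, 123) + 9683) + O(-105, a) = (123 + 9683) - 3 = 9806 - 3 = 9803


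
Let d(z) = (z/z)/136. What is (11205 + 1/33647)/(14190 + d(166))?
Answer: 51273990496/64933360127 ≈ 0.78964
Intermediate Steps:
d(z) = 1/136 (d(z) = 1*(1/136) = 1/136)
(11205 + 1/33647)/(14190 + d(166)) = (11205 + 1/33647)/(14190 + 1/136) = (11205 + 1/33647)/(1929841/136) = (377014636/33647)*(136/1929841) = 51273990496/64933360127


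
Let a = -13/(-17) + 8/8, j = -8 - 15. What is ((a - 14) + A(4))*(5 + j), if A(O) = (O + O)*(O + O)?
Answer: -15840/17 ≈ -931.76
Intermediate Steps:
A(O) = 4*O**2 (A(O) = (2*O)*(2*O) = 4*O**2)
j = -23
a = 30/17 (a = -13*(-1/17) + 8*(1/8) = 13/17 + 1 = 30/17 ≈ 1.7647)
((a - 14) + A(4))*(5 + j) = ((30/17 - 14) + 4*4**2)*(5 - 23) = (-208/17 + 4*16)*(-18) = (-208/17 + 64)*(-18) = (880/17)*(-18) = -15840/17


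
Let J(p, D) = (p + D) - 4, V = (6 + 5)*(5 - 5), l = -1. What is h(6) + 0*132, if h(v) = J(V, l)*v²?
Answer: -180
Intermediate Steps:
V = 0 (V = 11*0 = 0)
J(p, D) = -4 + D + p (J(p, D) = (D + p) - 4 = -4 + D + p)
h(v) = -5*v² (h(v) = (-4 - 1 + 0)*v² = -5*v²)
h(6) + 0*132 = -5*6² + 0*132 = -5*36 + 0 = -180 + 0 = -180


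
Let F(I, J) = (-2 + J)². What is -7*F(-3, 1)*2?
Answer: -14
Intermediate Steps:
-7*F(-3, 1)*2 = -7*(-2 + 1)²*2 = -7*(-1)²*2 = -7*1*2 = -7*2 = -14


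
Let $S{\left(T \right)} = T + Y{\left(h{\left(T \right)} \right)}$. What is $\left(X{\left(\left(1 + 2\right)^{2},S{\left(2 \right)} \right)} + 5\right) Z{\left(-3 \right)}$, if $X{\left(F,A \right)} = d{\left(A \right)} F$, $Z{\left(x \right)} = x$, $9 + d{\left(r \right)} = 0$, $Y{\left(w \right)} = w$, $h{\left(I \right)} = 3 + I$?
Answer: $228$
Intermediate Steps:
$d{\left(r \right)} = -9$ ($d{\left(r \right)} = -9 + 0 = -9$)
$S{\left(T \right)} = 3 + 2 T$ ($S{\left(T \right)} = T + \left(3 + T\right) = 3 + 2 T$)
$X{\left(F,A \right)} = - 9 F$
$\left(X{\left(\left(1 + 2\right)^{2},S{\left(2 \right)} \right)} + 5\right) Z{\left(-3 \right)} = \left(- 9 \left(1 + 2\right)^{2} + 5\right) \left(-3\right) = \left(- 9 \cdot 3^{2} + 5\right) \left(-3\right) = \left(\left(-9\right) 9 + 5\right) \left(-3\right) = \left(-81 + 5\right) \left(-3\right) = \left(-76\right) \left(-3\right) = 228$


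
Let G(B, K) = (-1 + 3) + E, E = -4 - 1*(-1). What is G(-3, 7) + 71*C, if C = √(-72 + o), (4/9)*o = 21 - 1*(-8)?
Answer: -1 + 213*I*√3/2 ≈ -1.0 + 184.46*I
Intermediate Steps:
o = 261/4 (o = 9*(21 - 1*(-8))/4 = 9*(21 + 8)/4 = (9/4)*29 = 261/4 ≈ 65.250)
E = -3 (E = -4 + 1 = -3)
G(B, K) = -1 (G(B, K) = (-1 + 3) - 3 = 2 - 3 = -1)
C = 3*I*√3/2 (C = √(-72 + 261/4) = √(-27/4) = 3*I*√3/2 ≈ 2.5981*I)
G(-3, 7) + 71*C = -1 + 71*(3*I*√3/2) = -1 + 213*I*√3/2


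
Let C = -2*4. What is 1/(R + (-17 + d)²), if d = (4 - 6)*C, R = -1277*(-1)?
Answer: 1/1278 ≈ 0.00078247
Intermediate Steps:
C = -8
R = 1277
d = 16 (d = (4 - 6)*(-8) = -2*(-8) = 16)
1/(R + (-17 + d)²) = 1/(1277 + (-17 + 16)²) = 1/(1277 + (-1)²) = 1/(1277 + 1) = 1/1278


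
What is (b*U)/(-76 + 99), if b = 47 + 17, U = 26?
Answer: 1664/23 ≈ 72.348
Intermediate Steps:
b = 64
(b*U)/(-76 + 99) = (64*26)/(-76 + 99) = 1664/23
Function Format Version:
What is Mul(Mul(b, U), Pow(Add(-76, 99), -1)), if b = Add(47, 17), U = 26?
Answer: Rational(1664, 23) ≈ 72.348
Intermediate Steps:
b = 64
Mul(Mul(b, U), Pow(Add(-76, 99), -1)) = Mul(Mul(64, 26), Pow(Add(-76, 99), -1)) = Mul(1664, Pow(23, -1)) = Mul(1664, Rational(1, 23)) = Rational(1664, 23)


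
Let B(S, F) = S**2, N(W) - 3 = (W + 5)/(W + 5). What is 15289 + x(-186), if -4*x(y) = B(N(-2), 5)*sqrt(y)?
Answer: 15289 - 4*I*sqrt(186) ≈ 15289.0 - 54.553*I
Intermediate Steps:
N(W) = 4 (N(W) = 3 + (W + 5)/(W + 5) = 3 + (5 + W)/(5 + W) = 3 + 1 = 4)
x(y) = -4*sqrt(y) (x(y) = -4**2*sqrt(y)/4 = -4*sqrt(y))
15289 + x(-186) = 15289 - 4*I*sqrt(186)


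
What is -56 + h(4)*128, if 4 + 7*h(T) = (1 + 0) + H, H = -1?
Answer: -904/7 ≈ -129.14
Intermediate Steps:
h(T) = -4/7 (h(T) = -4/7 + ((1 + 0) - 1)/7 = -4/7 + (1 - 1)/7 = -4/7 + (1/7)*0 = -4/7 + 0 = -4/7)
-56 + h(4)*128 = -56 - 4/7*128 = -56 - 512/7 = -904/7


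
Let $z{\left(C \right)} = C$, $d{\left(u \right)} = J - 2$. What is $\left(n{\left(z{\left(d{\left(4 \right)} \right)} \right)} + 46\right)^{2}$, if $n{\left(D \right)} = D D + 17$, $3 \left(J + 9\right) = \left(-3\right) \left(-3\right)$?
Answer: $16129$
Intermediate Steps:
$J = -6$ ($J = -9 + \frac{\left(-3\right) \left(-3\right)}{3} = -9 + \frac{1}{3} \cdot 9 = -9 + 3 = -6$)
$d{\left(u \right)} = -8$ ($d{\left(u \right)} = -6 - 2 = -8$)
$n{\left(D \right)} = 17 + D^{2}$ ($n{\left(D \right)} = D^{2} + 17 = 17 + D^{2}$)
$\left(n{\left(z{\left(d{\left(4 \right)} \right)} \right)} + 46\right)^{2} = \left(\left(17 + \left(-8\right)^{2}\right) + 46\right)^{2} = \left(\left(17 + 64\right) + 46\right)^{2} = \left(81 + 46\right)^{2} = 127^{2} = 16129$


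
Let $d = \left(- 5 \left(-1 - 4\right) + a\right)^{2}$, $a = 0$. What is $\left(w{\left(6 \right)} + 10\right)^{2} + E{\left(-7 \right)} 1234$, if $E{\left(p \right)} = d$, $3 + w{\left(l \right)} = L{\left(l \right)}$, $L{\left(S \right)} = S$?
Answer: $771419$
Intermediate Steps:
$w{\left(l \right)} = -3 + l$
$d = 625$ ($d = \left(- 5 \left(-1 - 4\right) + 0\right)^{2} = \left(\left(-5\right) \left(-5\right) + 0\right)^{2} = \left(25 + 0\right)^{2} = 25^{2} = 625$)
$E{\left(p \right)} = 625$
$\left(w{\left(6 \right)} + 10\right)^{2} + E{\left(-7 \right)} 1234 = \left(\left(-3 + 6\right) + 10\right)^{2} + 625 \cdot 1234 = \left(3 + 10\right)^{2} + 771250 = 13^{2} + 771250 = 169 + 771250 = 771419$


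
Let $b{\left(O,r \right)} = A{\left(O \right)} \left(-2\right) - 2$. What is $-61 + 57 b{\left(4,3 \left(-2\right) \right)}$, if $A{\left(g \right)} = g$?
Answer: $-631$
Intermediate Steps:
$b{\left(O,r \right)} = -2 - 2 O$ ($b{\left(O,r \right)} = O \left(-2\right) - 2 = - 2 O - 2 = -2 - 2 O$)
$-61 + 57 b{\left(4,3 \left(-2\right) \right)} = -61 + 57 \left(-2 - 8\right) = -61 + 57 \left(-10\right) = -61 - 570 = -631$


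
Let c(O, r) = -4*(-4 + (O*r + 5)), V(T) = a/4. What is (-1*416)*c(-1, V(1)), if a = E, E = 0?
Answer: 1664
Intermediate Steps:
a = 0
V(T) = 0 (V(T) = 0/4 = 0*(¼) = 0)
c(O, r) = -4 - 4*O*r (c(O, r) = -4*(-4 + (5 + O*r)) = -4*(1 + O*r) = -4 - 4*O*r)
(-1*416)*c(-1, V(1)) = (-1*416)*(-4 - 4*(-1)*0) = -416*(-4 + 0) = -416*(-4) = 1664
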